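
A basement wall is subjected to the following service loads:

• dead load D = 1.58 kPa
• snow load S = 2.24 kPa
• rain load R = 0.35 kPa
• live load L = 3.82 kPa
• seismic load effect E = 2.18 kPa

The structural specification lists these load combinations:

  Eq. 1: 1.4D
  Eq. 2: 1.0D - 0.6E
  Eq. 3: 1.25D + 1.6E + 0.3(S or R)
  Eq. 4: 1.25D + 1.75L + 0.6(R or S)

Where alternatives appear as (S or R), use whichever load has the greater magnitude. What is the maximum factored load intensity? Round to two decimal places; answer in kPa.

10.00 kPa

(S or R) → S = 2.24 kPa; (R or S) → S = 2.24 kPa.
Eq. 1: 1.4(1.58) = 2.21
Eq. 2: 1.0(1.58) - 0.6(2.18) = 1.58 - 1.31 = 0.27
Eq. 3: 1.25(1.58) + 1.6(2.18) + 0.3(2.24) = 1.98 + 3.49 + 0.67 = 6.14
Eq. 4: 1.25(1.58) + 1.75(3.82) + 0.6(2.24) = 10.00
Combination 4 governs: q_u = 10.00 kPa.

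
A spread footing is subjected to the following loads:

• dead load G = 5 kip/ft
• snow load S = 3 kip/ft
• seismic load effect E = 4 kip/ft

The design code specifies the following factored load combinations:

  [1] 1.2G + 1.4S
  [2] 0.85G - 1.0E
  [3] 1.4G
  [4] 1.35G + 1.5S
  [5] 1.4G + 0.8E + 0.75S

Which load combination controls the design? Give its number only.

Combination 5

[1] 1.2(5) + 1.4(3) = 6.0 + 4.2 = 10.2
[2] 0.85(5) - 1.0(4) = 4.3 - 4.0 = 0.3
[3] 1.4(5) = 7.0
[4] 1.35(5) + 1.5(3) = 6.8 + 4.5 = 11.3
[5] 1.4(5) + 0.8(4) + 0.75(3) = 7.0 + 3.2 + 2.3 = 12.5
The largest value is 12.5 kip/ft from combination 5.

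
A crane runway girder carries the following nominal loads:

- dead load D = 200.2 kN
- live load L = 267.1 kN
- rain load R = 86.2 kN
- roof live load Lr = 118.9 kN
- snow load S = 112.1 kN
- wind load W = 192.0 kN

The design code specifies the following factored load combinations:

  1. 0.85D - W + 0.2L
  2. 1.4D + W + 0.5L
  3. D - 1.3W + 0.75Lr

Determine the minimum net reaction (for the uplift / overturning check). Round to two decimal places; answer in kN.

1. 0.85(200.2) - 1.0(192.0) + 0.2(267.1) = 170.17 - 192.00 + 53.42 = 31.59
2. 1.4(200.2) + 1.0(192.0) + 0.5(267.1) = 280.28 + 192.00 + 133.55 = 605.83
3. 1.0(200.2) - 1.3(192.0) + 0.75(118.9) = 200.20 - 249.60 + 89.18 = 39.78
Combination 1 gives the minimum: 31.59 kN.

31.59 kN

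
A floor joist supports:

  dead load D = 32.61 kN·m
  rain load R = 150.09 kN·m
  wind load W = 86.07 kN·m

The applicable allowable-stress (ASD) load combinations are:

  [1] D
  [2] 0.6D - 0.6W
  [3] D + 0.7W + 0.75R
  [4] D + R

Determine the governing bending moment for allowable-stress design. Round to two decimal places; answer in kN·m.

205.43 kN·m

[1] 1.0(32.61) = 32.61
[2] 0.6(32.61) - 0.6(86.07) = -32.08
[3] 1.0(32.61) + 0.7(86.07) + 0.75(150.09) = 32.61 + 60.25 + 112.57 = 205.43
[4] 1.0(32.61) + 1.0(150.09) = 32.61 + 150.09 = 182.70
The controlling combination is 3, giving 205.43 kN·m.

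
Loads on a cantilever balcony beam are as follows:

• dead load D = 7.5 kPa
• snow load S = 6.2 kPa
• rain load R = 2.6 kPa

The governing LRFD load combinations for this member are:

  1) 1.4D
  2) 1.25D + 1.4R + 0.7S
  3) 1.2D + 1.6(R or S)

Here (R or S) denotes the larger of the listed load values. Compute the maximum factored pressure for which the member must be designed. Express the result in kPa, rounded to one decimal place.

(R or S) → S = 6.2 kPa.
1) 1.4(7.5) = 10.5
2) 1.25(7.5) + 1.4(2.6) + 0.7(6.2) = 17.4
3) 1.2(7.5) + 1.6(6.2) = 18.9
Combination 3 governs: p_u = 18.9 kPa.

18.9 kPa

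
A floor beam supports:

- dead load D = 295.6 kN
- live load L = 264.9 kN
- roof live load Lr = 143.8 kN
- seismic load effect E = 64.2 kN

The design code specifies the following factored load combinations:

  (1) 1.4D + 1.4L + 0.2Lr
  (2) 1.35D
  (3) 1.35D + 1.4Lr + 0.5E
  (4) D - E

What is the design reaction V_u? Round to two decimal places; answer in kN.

813.46 kN

(1) 1.4(295.6) + 1.4(264.9) + 0.2(143.8) = 813.46
(2) 1.35(295.6) = 399.06
(3) 1.35(295.6) + 1.4(143.8) + 0.5(64.2) = 632.48
(4) 1.0(295.6) - 1.0(64.2) = 231.40
The controlling combination is 1, giving 813.46 kN.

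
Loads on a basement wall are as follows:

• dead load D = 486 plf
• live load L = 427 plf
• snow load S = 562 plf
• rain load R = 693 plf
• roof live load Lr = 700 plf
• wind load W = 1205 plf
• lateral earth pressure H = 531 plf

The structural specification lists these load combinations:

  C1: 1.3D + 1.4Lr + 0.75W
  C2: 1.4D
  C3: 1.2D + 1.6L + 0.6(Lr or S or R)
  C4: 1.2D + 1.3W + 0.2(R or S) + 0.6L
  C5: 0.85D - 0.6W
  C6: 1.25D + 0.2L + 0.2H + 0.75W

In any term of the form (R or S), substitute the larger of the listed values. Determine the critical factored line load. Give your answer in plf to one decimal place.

(Lr or S or R) → Lr = 700 plf; (R or S) → R = 693 plf.
C1: 1.3(486) + 1.4(700) + 0.75(1205) = 631.8 + 980.0 + 903.8 = 2515.6
C2: 1.4(486) = 680.4
C3: 1.2(486) + 1.6(427) + 0.6(700) = 583.2 + 683.2 + 420.0 = 1686.4
C4: 1.2(486) + 1.3(1205) + 0.2(693) + 0.6(427) = 583.2 + 1566.5 + 138.6 + 256.2 = 2544.5
C5: 0.85(486) - 0.6(1205) = 413.1 - 723.0 = -309.9
C6: 1.25(486) + 0.2(427) + 0.2(531) + 0.75(1205) = 607.5 + 85.4 + 106.2 + 903.8 = 1702.9
Maximum is from combination 4.

2544.5 plf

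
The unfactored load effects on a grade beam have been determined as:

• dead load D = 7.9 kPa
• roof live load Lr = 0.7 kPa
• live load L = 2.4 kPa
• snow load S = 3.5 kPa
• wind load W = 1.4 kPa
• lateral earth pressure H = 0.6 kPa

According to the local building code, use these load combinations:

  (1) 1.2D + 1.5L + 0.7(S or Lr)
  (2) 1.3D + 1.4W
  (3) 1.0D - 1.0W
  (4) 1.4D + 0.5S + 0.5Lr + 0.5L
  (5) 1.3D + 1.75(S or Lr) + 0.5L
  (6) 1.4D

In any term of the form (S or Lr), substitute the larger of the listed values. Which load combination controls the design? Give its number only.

(S or Lr) → S = 3.5 kPa.
(1) 1.2(7.9) + 1.5(2.4) + 0.7(3.5) = 15.5
(2) 1.3(7.9) + 1.4(1.4) = 12.2
(3) 1.0(7.9) - 1.0(1.4) = 7.9 - 1.4 = 6.5
(4) 1.4(7.9) + 0.5(3.5) + 0.5(0.7) + 0.5(2.4) = 14.4
(5) 1.3(7.9) + 1.75(3.5) + 0.5(2.4) = 10.3 + 6.1 + 1.2 = 17.6
(6) 1.4(7.9) = 11.1
The largest value is 17.6 kPa from combination 5.

Combination 5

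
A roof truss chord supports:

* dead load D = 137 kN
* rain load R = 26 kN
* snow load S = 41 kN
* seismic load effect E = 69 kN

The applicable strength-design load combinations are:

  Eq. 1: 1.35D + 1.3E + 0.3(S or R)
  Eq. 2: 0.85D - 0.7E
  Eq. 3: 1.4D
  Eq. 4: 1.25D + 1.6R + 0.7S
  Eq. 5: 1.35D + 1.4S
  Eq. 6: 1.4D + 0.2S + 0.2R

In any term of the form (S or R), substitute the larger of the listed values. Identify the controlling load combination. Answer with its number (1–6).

(S or R) → S = 41 kN.
Eq. 1: 1.35(137) + 1.3(69) + 0.3(41) = 287.0
Eq. 2: 0.85(137) - 0.7(69) = 68.2
Eq. 3: 1.4(137) = 191.8
Eq. 4: 1.25(137) + 1.6(26) + 0.7(41) = 241.6
Eq. 5: 1.35(137) + 1.4(41) = 242.4
Eq. 6: 1.4(137) + 0.2(41) + 0.2(26) = 205.2
The largest value is 287.0 kN from combination 1.

Combination 1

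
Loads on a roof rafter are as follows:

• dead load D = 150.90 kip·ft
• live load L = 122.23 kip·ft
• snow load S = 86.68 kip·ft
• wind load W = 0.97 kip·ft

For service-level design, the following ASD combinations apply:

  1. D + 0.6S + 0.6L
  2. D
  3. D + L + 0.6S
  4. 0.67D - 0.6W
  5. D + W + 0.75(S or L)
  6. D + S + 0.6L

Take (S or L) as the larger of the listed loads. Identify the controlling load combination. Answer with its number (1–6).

Combination 3

(S or L) → L = 122.23 kip·ft.
1. 1.0(150.90) + 0.6(86.68) + 0.6(122.23) = 150.90 + 52.01 + 73.34 = 276.25
2. 1.0(150.90) = 150.90
3. 1.0(150.90) + 1.0(122.23) + 0.6(86.68) = 150.90 + 122.23 + 52.01 = 325.14
4. 0.67(150.90) - 0.6(0.97) = 101.10 - 0.58 = 100.52
5. 1.0(150.90) + 1.0(0.97) + 0.75(122.23) = 150.90 + 0.97 + 91.67 = 243.54
6. 1.0(150.90) + 1.0(86.68) + 0.6(122.23) = 150.90 + 86.68 + 73.34 = 310.92
The largest value is 325.14 kip·ft from combination 3.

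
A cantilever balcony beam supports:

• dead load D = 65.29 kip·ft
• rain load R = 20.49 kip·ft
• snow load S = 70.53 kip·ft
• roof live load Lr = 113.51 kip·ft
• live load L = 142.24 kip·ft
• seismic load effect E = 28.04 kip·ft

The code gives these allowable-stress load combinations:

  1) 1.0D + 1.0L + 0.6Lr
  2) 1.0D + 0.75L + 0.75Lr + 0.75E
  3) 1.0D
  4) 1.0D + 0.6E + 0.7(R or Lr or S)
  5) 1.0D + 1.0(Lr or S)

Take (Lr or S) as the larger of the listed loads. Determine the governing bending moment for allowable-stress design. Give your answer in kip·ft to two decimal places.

278.13 kip·ft

(R or Lr or S) → Lr = 113.51 kip·ft; (Lr or S) → Lr = 113.51 kip·ft.
1) 1.0(65.29) + 1.0(142.24) + 0.6(113.51) = 275.64
2) 1.0(65.29) + 0.75(142.24) + 0.75(113.51) + 0.75(28.04) = 278.13
3) 1.0(65.29) = 65.29
4) 1.0(65.29) + 0.6(28.04) + 0.7(113.51) = 161.57
5) 1.0(65.29) + 1.0(113.51) = 178.80
Maximum is from combination 2.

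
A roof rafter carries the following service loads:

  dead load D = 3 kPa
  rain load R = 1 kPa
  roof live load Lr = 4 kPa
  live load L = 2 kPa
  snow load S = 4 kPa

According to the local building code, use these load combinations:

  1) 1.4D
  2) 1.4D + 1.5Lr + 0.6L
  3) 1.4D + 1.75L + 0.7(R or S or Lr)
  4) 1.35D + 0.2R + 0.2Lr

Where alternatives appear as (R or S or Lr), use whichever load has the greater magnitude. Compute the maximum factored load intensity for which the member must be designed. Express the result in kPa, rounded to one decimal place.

(R or S or Lr) → S = 4 kPa.
1) 1.4(3) = 4.2
2) 1.4(3) + 1.5(4) + 0.6(2) = 4.2 + 6.0 + 1.2 = 11.4
3) 1.4(3) + 1.75(2) + 0.7(4) = 4.2 + 3.5 + 2.8 = 10.5
4) 1.35(3) + 0.2(1) + 0.2(4) = 4.1 + 0.2 + 0.8 = 5.1
The controlling combination is 2, giving 11.4 kPa.

11.4 kPa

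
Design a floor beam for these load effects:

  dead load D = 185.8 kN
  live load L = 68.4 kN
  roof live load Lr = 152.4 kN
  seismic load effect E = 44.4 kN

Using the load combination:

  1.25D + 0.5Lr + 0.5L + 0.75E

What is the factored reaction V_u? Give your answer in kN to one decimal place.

1.25(185.8) + 0.5(152.4) + 0.5(68.4) + 0.75(44.4) = 232.3 + 76.2 + 34.2 + 33.3 = 376.0
V_u = 376.0 kN.

376.0 kN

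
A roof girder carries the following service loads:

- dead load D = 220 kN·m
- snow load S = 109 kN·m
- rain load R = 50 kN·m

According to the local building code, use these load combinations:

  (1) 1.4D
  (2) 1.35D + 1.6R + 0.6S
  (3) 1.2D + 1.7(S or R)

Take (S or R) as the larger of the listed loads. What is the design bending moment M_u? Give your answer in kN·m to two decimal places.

449.30 kN·m

(S or R) → S = 109 kN·m.
(1) 1.4(220) = 308.00
(2) 1.35(220) + 1.6(50) + 0.6(109) = 442.40
(3) 1.2(220) + 1.7(109) = 449.30
The controlling combination is 3, giving 449.30 kN·m.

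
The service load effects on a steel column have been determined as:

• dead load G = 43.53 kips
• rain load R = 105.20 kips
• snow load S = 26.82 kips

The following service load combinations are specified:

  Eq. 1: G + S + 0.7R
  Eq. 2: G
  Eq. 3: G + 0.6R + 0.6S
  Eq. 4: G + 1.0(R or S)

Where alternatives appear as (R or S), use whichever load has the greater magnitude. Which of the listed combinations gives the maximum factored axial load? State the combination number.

Combination 4

(R or S) → R = 105.20 kips.
Eq. 1: 1.0(43.53) + 1.0(26.82) + 0.7(105.20) = 143.99
Eq. 2: 1.0(43.53) = 43.53
Eq. 3: 1.0(43.53) + 0.6(105.20) + 0.6(26.82) = 122.74
Eq. 4: 1.0(43.53) + 1.0(105.20) = 148.73
The largest value is 148.73 kips from combination 4.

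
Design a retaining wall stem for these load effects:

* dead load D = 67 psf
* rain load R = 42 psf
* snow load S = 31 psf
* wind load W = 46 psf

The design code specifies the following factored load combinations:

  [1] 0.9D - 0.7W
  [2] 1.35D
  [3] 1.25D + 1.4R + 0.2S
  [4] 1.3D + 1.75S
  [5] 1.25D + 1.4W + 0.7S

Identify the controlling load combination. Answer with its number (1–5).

[1] 0.9(67) - 0.7(46) = 60.30 - 32.20 = 28.10
[2] 1.35(67) = 90.45
[3] 1.25(67) + 1.4(42) + 0.2(31) = 83.75 + 58.80 + 6.20 = 148.75
[4] 1.3(67) + 1.75(31) = 87.10 + 54.25 = 141.35
[5] 1.25(67) + 1.4(46) + 0.7(31) = 83.75 + 64.40 + 21.70 = 169.85
The largest value is 169.85 psf from combination 5.

Combination 5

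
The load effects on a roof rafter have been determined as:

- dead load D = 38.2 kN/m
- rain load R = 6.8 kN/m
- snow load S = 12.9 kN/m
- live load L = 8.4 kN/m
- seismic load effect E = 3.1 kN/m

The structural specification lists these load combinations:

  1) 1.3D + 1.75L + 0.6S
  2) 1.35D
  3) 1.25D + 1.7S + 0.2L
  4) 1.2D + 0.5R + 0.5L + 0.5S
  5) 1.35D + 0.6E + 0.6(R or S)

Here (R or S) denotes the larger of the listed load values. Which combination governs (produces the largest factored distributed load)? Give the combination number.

Combination 1

(R or S) → S = 12.9 kN/m.
1) 1.3(38.2) + 1.75(8.4) + 0.6(12.9) = 72.10
2) 1.35(38.2) = 51.57
3) 1.25(38.2) + 1.7(12.9) + 0.2(8.4) = 71.36
4) 1.2(38.2) + 0.5(6.8) + 0.5(8.4) + 0.5(12.9) = 59.89
5) 1.35(38.2) + 0.6(3.1) + 0.6(12.9) = 61.17
The largest value is 72.10 kN/m from combination 1.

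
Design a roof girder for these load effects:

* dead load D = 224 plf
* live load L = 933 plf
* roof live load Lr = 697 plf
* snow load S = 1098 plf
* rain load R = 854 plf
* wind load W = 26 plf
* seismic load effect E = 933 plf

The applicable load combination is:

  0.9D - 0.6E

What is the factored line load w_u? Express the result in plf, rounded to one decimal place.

0.9(224) - 0.6(933) = -358.2
w_u = -358.2 plf.

-358.2 plf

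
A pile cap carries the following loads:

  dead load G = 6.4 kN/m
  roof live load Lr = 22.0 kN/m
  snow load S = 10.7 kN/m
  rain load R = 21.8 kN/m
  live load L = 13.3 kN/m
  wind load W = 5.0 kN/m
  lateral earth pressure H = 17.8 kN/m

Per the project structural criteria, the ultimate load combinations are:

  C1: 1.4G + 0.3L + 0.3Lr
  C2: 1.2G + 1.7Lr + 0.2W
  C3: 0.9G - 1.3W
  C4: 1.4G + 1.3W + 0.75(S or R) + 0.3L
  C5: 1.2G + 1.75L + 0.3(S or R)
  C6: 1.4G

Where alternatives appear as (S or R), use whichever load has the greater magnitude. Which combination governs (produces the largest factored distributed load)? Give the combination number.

Combination 2

(S or R) → R = 21.8 kN/m.
C1: 1.4(6.4) + 0.3(13.3) + 0.3(22.0) = 8.96 + 3.99 + 6.60 = 19.55
C2: 1.2(6.4) + 1.7(22.0) + 0.2(5.0) = 7.68 + 37.40 + 1.00 = 46.08
C3: 0.9(6.4) - 1.3(5.0) = 5.76 - 6.50 = -0.74
C4: 1.4(6.4) + 1.3(5.0) + 0.75(21.8) + 0.3(13.3) = 8.96 + 6.50 + 16.35 + 3.99 = 35.80
C5: 1.2(6.4) + 1.75(13.3) + 0.3(21.8) = 7.68 + 23.28 + 6.54 = 37.50
C6: 1.4(6.4) = 8.96
The largest value is 46.08 kN/m from combination 2.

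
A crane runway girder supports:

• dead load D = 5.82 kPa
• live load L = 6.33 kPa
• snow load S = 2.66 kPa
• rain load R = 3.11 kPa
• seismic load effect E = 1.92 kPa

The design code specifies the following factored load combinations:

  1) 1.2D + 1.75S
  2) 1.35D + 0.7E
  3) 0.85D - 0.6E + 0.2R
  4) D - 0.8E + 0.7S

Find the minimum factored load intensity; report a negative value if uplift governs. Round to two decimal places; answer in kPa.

4.42 kPa

1) 1.2(5.82) + 1.75(2.66) = 6.98 + 4.66 = 11.64
2) 1.35(5.82) + 0.7(1.92) = 7.86 + 1.34 = 9.20
3) 0.85(5.82) - 0.6(1.92) + 0.2(3.11) = 4.95 - 1.15 + 0.62 = 4.42
4) 1.0(5.82) - 0.8(1.92) + 0.7(2.66) = 6.15
Combination 3 gives the minimum: 4.42 kPa.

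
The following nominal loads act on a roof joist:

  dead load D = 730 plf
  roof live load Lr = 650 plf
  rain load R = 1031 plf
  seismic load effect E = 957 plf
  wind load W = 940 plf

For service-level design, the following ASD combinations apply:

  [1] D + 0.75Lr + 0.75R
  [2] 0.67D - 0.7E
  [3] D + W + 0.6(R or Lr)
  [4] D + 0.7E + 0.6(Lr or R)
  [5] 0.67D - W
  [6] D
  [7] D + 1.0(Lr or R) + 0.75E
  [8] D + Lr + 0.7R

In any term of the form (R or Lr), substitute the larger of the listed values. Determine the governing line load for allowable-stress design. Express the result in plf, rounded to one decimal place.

2478.8 plf

(R or Lr) → R = 1031 plf; (Lr or R) → R = 1031 plf.
[1] 1.0(730) + 0.75(650) + 0.75(1031) = 730.0 + 487.5 + 773.3 = 1990.8
[2] 0.67(730) - 0.7(957) = 489.1 - 669.9 = -180.8
[3] 1.0(730) + 1.0(940) + 0.6(1031) = 730.0 + 940.0 + 618.6 = 2288.6
[4] 1.0(730) + 0.7(957) + 0.6(1031) = 730.0 + 669.9 + 618.6 = 2018.5
[5] 0.67(730) - 1.0(940) = 489.1 - 940.0 = -450.9
[6] 1.0(730) = 730.0
[7] 1.0(730) + 1.0(1031) + 0.75(957) = 730.0 + 1031.0 + 717.8 = 2478.8
[8] 1.0(730) + 1.0(650) + 0.7(1031) = 730.0 + 650.0 + 721.7 = 2101.7
The controlling combination is 7, giving 2478.8 plf.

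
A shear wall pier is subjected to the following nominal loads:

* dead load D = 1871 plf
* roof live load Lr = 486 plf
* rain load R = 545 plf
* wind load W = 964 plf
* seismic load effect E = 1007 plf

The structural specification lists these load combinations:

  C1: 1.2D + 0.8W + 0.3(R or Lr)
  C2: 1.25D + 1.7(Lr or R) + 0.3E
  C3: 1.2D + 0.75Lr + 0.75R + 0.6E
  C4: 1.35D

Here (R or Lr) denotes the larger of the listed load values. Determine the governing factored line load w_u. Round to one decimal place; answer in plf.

(R or Lr) → R = 545 plf; (Lr or R) → R = 545 plf.
C1: 1.2(1871) + 0.8(964) + 0.3(545) = 2245.2 + 771.2 + 163.5 = 3179.9
C2: 1.25(1871) + 1.7(545) + 0.3(1007) = 2338.8 + 926.5 + 302.1 = 3567.4
C3: 1.2(1871) + 0.75(486) + 0.75(545) + 0.6(1007) = 2245.2 + 364.5 + 408.8 + 604.2 = 3622.7
C4: 1.35(1871) = 2525.9
Maximum is from combination 3.

3622.7 plf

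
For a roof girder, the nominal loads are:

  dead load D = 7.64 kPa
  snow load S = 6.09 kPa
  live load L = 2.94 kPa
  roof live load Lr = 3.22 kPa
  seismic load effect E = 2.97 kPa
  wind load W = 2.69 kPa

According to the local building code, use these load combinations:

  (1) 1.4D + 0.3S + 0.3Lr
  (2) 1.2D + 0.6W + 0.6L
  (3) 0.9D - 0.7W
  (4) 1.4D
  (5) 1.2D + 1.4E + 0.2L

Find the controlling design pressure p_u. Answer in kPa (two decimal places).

(1) 1.4(7.64) + 0.3(6.09) + 0.3(3.22) = 13.49
(2) 1.2(7.64) + 0.6(2.69) + 0.6(2.94) = 12.55
(3) 0.9(7.64) - 0.7(2.69) = 4.99
(4) 1.4(7.64) = 10.70
(5) 1.2(7.64) + 1.4(2.97) + 0.2(2.94) = 13.91
The controlling combination is 5, giving 13.91 kPa.

13.91 kPa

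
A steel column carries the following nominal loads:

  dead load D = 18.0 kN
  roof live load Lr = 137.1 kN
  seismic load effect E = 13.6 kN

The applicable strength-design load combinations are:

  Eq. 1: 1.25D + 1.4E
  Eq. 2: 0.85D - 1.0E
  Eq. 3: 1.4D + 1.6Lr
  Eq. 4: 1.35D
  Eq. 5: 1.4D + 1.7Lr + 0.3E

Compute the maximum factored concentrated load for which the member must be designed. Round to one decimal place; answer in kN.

262.4 kN

Eq. 1: 1.25(18.0) + 1.4(13.6) = 22.5 + 19.0 = 41.5
Eq. 2: 0.85(18.0) - 1.0(13.6) = 15.3 - 13.6 = 1.7
Eq. 3: 1.4(18.0) + 1.6(137.1) = 25.2 + 219.4 = 244.6
Eq. 4: 1.35(18.0) = 24.3
Eq. 5: 1.4(18.0) + 1.7(137.1) + 0.3(13.6) = 25.2 + 233.1 + 4.1 = 262.4
Combination 5 governs: P_u = 262.4 kN.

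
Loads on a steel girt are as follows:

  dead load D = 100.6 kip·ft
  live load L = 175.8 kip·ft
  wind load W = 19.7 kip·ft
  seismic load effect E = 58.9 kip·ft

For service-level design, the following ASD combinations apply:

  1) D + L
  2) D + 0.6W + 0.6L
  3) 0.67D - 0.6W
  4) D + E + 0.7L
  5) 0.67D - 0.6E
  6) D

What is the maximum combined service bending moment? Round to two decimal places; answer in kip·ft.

282.56 kip·ft

1) 1.0(100.6) + 1.0(175.8) = 100.60 + 175.80 = 276.40
2) 1.0(100.6) + 0.6(19.7) + 0.6(175.8) = 100.60 + 11.82 + 105.48 = 217.90
3) 0.67(100.6) - 0.6(19.7) = 67.40 - 11.82 = 55.58
4) 1.0(100.6) + 1.0(58.9) + 0.7(175.8) = 100.60 + 58.90 + 123.06 = 282.56
5) 0.67(100.6) - 0.6(58.9) = 67.40 - 35.34 = 32.06
6) 1.0(100.6) = 100.60
Maximum is from combination 4.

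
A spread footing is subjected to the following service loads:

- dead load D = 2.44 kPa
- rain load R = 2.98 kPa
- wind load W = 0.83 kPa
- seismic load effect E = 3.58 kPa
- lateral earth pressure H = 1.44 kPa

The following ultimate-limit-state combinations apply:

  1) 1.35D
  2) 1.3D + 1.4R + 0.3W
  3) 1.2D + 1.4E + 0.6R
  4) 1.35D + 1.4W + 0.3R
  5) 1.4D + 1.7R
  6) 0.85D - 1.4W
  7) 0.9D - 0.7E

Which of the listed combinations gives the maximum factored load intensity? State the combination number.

1) 1.35(2.44) = 3.29
2) 1.3(2.44) + 1.4(2.98) + 0.3(0.83) = 7.59
3) 1.2(2.44) + 1.4(3.58) + 0.6(2.98) = 9.73
4) 1.35(2.44) + 1.4(0.83) + 0.3(2.98) = 5.35
5) 1.4(2.44) + 1.7(2.98) = 8.48
6) 0.85(2.44) - 1.4(0.83) = 0.91
7) 0.9(2.44) - 0.7(3.58) = -0.31
The largest value is 9.73 kPa from combination 3.

Combination 3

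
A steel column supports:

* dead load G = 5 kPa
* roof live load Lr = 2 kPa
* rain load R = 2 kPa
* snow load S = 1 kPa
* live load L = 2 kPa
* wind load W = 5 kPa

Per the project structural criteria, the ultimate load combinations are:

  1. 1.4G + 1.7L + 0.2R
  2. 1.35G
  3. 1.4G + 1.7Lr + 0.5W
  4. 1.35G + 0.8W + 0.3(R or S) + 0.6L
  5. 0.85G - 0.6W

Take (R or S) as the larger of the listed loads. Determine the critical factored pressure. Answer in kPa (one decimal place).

(R or S) → R = 2 kPa.
1. 1.4(5) + 1.7(2) + 0.2(2) = 7.0 + 3.4 + 0.4 = 10.8
2. 1.35(5) = 6.8
3. 1.4(5) + 1.7(2) + 0.5(5) = 7.0 + 3.4 + 2.5 = 12.9
4. 1.35(5) + 0.8(5) + 0.3(2) + 0.6(2) = 6.8 + 4.0 + 0.6 + 1.2 = 12.6
5. 0.85(5) - 0.6(5) = 4.3 - 3.0 = 1.3
Combination 3 governs: p_u = 12.9 kPa.

12.9 kPa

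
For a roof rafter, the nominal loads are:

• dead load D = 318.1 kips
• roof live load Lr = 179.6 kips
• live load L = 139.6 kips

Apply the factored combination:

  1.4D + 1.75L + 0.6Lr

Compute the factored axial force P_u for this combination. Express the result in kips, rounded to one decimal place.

1.4(318.1) + 1.75(139.6) + 0.6(179.6) = 445.3 + 244.3 + 107.8 = 797.4
P_u = 797.4 kips.

797.4 kips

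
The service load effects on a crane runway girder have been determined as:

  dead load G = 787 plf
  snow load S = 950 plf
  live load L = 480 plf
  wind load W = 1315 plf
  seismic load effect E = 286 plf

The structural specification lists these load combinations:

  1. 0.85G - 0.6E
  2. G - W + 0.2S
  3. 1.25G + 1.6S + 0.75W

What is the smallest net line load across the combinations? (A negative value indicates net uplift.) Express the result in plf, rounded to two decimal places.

1. 0.85(787) - 0.6(286) = 497.35
2. 1.0(787) - 1.0(1315) + 0.2(950) = -338.00
3. 1.25(787) + 1.6(950) + 0.75(1315) = 3490.00
Combination 2 gives the minimum: -338.00 plf.

-338.00 plf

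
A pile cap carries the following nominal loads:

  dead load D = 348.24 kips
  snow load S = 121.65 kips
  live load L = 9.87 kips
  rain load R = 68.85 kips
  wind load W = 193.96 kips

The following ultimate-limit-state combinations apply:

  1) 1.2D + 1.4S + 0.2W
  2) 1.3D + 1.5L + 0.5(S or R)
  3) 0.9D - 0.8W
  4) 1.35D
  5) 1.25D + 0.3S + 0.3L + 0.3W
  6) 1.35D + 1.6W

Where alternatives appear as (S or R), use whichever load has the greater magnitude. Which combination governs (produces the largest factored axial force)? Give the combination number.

(S or R) → S = 121.65 kips.
1) 1.2(348.24) + 1.4(121.65) + 0.2(193.96) = 417.89 + 170.31 + 38.79 = 626.99
2) 1.3(348.24) + 1.5(9.87) + 0.5(121.65) = 528.34
3) 0.9(348.24) - 0.8(193.96) = 313.42 - 155.17 = 158.25
4) 1.35(348.24) = 470.12
5) 1.25(348.24) + 0.3(121.65) + 0.3(9.87) + 0.3(193.96) = 532.94
6) 1.35(348.24) + 1.6(193.96) = 470.12 + 310.34 = 780.46
The largest value is 780.46 kips from combination 6.

Combination 6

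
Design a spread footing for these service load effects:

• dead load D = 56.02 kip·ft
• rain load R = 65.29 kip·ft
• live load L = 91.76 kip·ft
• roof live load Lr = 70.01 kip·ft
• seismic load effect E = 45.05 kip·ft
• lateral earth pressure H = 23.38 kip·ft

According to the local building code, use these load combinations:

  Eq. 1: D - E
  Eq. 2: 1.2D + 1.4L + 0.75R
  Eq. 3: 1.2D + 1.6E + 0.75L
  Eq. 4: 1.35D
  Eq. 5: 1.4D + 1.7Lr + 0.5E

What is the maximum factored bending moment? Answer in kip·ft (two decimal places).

244.66 kip·ft

Eq. 1: 1.0(56.02) - 1.0(45.05) = 56.02 - 45.05 = 10.97
Eq. 2: 1.2(56.02) + 1.4(91.76) + 0.75(65.29) = 244.66
Eq. 3: 1.2(56.02) + 1.6(45.05) + 0.75(91.76) = 67.22 + 72.08 + 68.82 = 208.12
Eq. 4: 1.35(56.02) = 75.63
Eq. 5: 1.4(56.02) + 1.7(70.01) + 0.5(45.05) = 219.97
Maximum is from combination 2.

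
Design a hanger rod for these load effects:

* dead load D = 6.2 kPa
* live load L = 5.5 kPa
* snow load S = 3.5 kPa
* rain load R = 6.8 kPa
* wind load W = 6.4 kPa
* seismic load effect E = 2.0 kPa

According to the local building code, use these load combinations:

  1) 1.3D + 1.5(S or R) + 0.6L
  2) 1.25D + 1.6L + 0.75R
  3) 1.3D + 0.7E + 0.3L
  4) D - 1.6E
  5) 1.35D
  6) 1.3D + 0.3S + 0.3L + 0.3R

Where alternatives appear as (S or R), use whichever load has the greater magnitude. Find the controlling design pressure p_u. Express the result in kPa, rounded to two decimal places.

21.65 kPa

(S or R) → R = 6.8 kPa.
1) 1.3(6.2) + 1.5(6.8) + 0.6(5.5) = 21.56
2) 1.25(6.2) + 1.6(5.5) + 0.75(6.8) = 21.65
3) 1.3(6.2) + 0.7(2.0) + 0.3(5.5) = 11.11
4) 1.0(6.2) - 1.6(2.0) = 3.00
5) 1.35(6.2) = 8.37
6) 1.3(6.2) + 0.3(3.5) + 0.3(5.5) + 0.3(6.8) = 12.80
Combination 2 governs: p_u = 21.65 kPa.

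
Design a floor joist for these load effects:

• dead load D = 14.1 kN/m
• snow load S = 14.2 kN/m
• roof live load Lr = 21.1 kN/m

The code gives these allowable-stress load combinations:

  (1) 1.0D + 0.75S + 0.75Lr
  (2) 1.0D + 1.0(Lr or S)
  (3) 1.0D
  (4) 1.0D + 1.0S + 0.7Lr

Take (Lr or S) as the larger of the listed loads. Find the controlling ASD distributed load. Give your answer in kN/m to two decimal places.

(Lr or S) → Lr = 21.1 kN/m.
(1) 1.0(14.1) + 0.75(14.2) + 0.75(21.1) = 14.10 + 10.65 + 15.83 = 40.58
(2) 1.0(14.1) + 1.0(21.1) = 14.10 + 21.10 = 35.20
(3) 1.0(14.1) = 14.10
(4) 1.0(14.1) + 1.0(14.2) + 0.7(21.1) = 14.10 + 14.20 + 14.77 = 43.07
Maximum is from combination 4.

43.07 kN/m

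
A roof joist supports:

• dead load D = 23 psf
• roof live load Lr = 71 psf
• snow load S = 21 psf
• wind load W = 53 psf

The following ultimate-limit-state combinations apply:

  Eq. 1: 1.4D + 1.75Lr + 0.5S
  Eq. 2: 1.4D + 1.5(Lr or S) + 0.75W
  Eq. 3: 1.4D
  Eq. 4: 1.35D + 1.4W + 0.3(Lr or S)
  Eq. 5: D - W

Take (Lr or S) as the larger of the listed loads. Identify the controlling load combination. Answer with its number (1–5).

Combination 2

(Lr or S) → Lr = 71 psf.
Eq. 1: 1.4(23) + 1.75(71) + 0.5(21) = 166.95
Eq. 2: 1.4(23) + 1.5(71) + 0.75(53) = 178.45
Eq. 3: 1.4(23) = 32.20
Eq. 4: 1.35(23) + 1.4(53) + 0.3(71) = 126.55
Eq. 5: 1.0(23) - 1.0(53) = -30.00
The largest value is 178.45 psf from combination 2.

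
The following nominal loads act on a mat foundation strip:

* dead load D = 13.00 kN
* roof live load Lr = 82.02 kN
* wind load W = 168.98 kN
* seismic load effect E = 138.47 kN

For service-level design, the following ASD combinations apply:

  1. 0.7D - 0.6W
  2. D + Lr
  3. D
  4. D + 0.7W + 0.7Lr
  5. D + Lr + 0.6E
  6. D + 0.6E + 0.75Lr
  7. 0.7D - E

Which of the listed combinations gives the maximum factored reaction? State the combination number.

1. 0.7(13.00) - 0.6(168.98) = 9.10 - 101.39 = -92.29
2. 1.0(13.00) + 1.0(82.02) = 13.00 + 82.02 = 95.02
3. 1.0(13.00) = 13.00
4. 1.0(13.00) + 0.7(168.98) + 0.7(82.02) = 13.00 + 118.29 + 57.41 = 188.70
5. 1.0(13.00) + 1.0(82.02) + 0.6(138.47) = 13.00 + 82.02 + 83.08 = 178.10
6. 1.0(13.00) + 0.6(138.47) + 0.75(82.02) = 13.00 + 83.08 + 61.52 = 157.60
7. 0.7(13.00) - 1.0(138.47) = 9.10 - 138.47 = -129.37
The largest value is 188.70 kN from combination 4.

Combination 4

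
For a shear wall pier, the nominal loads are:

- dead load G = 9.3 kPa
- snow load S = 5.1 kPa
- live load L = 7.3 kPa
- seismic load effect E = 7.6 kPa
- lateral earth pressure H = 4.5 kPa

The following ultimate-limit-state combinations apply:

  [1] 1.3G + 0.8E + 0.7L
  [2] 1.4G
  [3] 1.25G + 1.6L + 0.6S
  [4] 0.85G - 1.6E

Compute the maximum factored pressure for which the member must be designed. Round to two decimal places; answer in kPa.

[1] 1.3(9.3) + 0.8(7.6) + 0.7(7.3) = 12.09 + 6.08 + 5.11 = 23.28
[2] 1.4(9.3) = 13.02
[3] 1.25(9.3) + 1.6(7.3) + 0.6(5.1) = 11.63 + 11.68 + 3.06 = 26.37
[4] 0.85(9.3) - 1.6(7.6) = -4.26
Maximum is from combination 3.

26.37 kPa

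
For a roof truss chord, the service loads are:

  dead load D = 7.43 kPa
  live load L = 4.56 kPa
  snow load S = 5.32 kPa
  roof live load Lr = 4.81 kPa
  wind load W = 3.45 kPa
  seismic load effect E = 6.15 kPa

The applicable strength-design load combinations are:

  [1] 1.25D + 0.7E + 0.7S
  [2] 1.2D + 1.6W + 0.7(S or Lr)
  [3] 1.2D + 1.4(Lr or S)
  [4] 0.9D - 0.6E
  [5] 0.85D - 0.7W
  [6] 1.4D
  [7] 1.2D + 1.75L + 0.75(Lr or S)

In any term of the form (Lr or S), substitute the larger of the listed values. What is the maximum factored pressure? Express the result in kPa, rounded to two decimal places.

(S or Lr) → S = 5.32 kPa; (Lr or S) → S = 5.32 kPa.
[1] 1.25(7.43) + 0.7(6.15) + 0.7(5.32) = 9.29 + 4.31 + 3.72 = 17.32
[2] 1.2(7.43) + 1.6(3.45) + 0.7(5.32) = 8.92 + 5.52 + 3.72 = 18.16
[3] 1.2(7.43) + 1.4(5.32) = 16.36
[4] 0.9(7.43) - 0.6(6.15) = 6.69 - 3.69 = 3.00
[5] 0.85(7.43) - 0.7(3.45) = 6.32 - 2.42 = 3.90
[6] 1.4(7.43) = 10.40
[7] 1.2(7.43) + 1.75(4.56) + 0.75(5.32) = 8.92 + 7.98 + 3.99 = 20.89
Maximum is from combination 7.

20.89 kPa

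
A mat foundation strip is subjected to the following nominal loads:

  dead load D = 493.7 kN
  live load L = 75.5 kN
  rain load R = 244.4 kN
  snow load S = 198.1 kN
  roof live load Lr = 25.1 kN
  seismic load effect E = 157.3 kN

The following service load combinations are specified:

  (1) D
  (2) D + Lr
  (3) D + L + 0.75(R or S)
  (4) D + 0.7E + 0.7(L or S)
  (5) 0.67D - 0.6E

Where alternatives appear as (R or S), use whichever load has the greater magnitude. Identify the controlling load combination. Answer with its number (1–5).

(R or S) → R = 244.4 kN; (L or S) → S = 198.1 kN.
(1) 1.0(493.7) = 493.70
(2) 1.0(493.7) + 1.0(25.1) = 493.70 + 25.10 = 518.80
(3) 1.0(493.7) + 1.0(75.5) + 0.75(244.4) = 493.70 + 75.50 + 183.30 = 752.50
(4) 1.0(493.7) + 0.7(157.3) + 0.7(198.1) = 493.70 + 110.11 + 138.67 = 742.48
(5) 0.67(493.7) - 0.6(157.3) = 330.78 - 94.38 = 236.40
The largest value is 752.50 kN from combination 3.

Combination 3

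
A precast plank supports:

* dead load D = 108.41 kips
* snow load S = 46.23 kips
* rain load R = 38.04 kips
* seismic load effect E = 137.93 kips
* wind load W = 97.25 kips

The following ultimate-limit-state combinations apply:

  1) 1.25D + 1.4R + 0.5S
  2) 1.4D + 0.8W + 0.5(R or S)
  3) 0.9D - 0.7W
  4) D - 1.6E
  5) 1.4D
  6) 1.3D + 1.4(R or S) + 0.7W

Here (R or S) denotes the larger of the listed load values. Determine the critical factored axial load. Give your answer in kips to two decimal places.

(R or S) → S = 46.23 kips.
1) 1.25(108.41) + 1.4(38.04) + 0.5(46.23) = 211.88
2) 1.4(108.41) + 0.8(97.25) + 0.5(46.23) = 151.77 + 77.80 + 23.12 = 252.69
3) 0.9(108.41) - 0.7(97.25) = 97.57 - 68.08 = 29.49
4) 1.0(108.41) - 1.6(137.93) = 108.41 - 220.69 = -112.28
5) 1.4(108.41) = 151.77
6) 1.3(108.41) + 1.4(46.23) + 0.7(97.25) = 140.93 + 64.72 + 68.08 = 273.73
The controlling combination is 6, giving 273.73 kips.

273.73 kips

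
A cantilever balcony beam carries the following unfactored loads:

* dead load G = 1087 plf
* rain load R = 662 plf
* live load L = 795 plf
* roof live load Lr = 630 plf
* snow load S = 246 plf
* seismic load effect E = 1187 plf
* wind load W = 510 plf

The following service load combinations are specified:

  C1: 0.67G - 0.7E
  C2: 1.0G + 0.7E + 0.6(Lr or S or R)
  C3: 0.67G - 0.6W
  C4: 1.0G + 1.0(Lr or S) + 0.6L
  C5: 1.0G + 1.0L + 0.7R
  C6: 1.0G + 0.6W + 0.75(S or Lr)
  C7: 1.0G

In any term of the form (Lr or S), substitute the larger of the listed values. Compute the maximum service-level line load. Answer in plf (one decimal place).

(Lr or S or R) → R = 662 plf; (Lr or S) → Lr = 630 plf; (S or Lr) → Lr = 630 plf.
C1: 0.67(1087) - 0.7(1187) = -102.6
C2: 1.0(1087) + 0.7(1187) + 0.6(662) = 2315.1
C3: 0.67(1087) - 0.6(510) = 422.3
C4: 1.0(1087) + 1.0(630) + 0.6(795) = 2194.0
C5: 1.0(1087) + 1.0(795) + 0.7(662) = 2345.4
C6: 1.0(1087) + 0.6(510) + 0.75(630) = 1865.5
C7: 1.0(1087) = 1087.0
Maximum is from combination 5.

2345.4 plf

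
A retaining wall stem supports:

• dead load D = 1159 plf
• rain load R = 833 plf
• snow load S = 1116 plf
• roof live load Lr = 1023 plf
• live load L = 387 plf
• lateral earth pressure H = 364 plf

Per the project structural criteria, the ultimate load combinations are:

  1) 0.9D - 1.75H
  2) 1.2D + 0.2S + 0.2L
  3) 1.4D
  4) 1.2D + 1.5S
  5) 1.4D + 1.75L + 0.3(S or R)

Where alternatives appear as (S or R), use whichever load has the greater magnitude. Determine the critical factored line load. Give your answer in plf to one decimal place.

3064.8 plf

(S or R) → S = 1116 plf.
1) 0.9(1159) - 1.75(364) = 406.1
2) 1.2(1159) + 0.2(1116) + 0.2(387) = 1691.4
3) 1.4(1159) = 1622.6
4) 1.2(1159) + 1.5(1116) = 3064.8
5) 1.4(1159) + 1.75(387) + 0.3(1116) = 2634.7
Combination 4 governs: w_u = 3064.8 plf.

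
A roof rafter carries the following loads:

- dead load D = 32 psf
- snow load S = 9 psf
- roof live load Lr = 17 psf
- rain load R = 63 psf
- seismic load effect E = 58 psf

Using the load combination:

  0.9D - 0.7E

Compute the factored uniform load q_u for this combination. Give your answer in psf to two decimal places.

0.9(32) - 0.7(58) = 28.80 - 40.60 = -11.80
q_u = -11.80 psf.

-11.80 psf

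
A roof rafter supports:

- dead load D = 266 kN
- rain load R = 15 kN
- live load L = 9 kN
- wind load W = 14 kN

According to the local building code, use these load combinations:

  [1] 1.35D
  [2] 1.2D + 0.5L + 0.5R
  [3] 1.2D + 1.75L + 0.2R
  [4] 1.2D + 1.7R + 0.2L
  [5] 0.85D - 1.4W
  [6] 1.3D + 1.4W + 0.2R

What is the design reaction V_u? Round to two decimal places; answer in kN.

[1] 1.35(266) = 359.10
[2] 1.2(266) + 0.5(9) + 0.5(15) = 331.20
[3] 1.2(266) + 1.75(9) + 0.2(15) = 337.95
[4] 1.2(266) + 1.7(15) + 0.2(9) = 346.50
[5] 0.85(266) - 1.4(14) = 206.50
[6] 1.3(266) + 1.4(14) + 0.2(15) = 368.40
The controlling combination is 6, giving 368.40 kN.

368.40 kN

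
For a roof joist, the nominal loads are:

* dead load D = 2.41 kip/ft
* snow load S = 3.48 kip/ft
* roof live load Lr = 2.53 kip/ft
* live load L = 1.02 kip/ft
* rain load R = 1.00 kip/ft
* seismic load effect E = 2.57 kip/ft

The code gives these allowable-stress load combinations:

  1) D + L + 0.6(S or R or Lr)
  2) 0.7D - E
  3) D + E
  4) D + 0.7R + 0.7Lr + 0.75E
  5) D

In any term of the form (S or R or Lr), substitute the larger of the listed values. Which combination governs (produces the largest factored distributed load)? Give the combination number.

(S or R or Lr) → S = 3.48 kip/ft.
1) 1.0(2.41) + 1.0(1.02) + 0.6(3.48) = 2.41 + 1.02 + 2.09 = 5.52
2) 0.7(2.41) - 1.0(2.57) = 1.69 - 2.57 = -0.88
3) 1.0(2.41) + 1.0(2.57) = 2.41 + 2.57 = 4.98
4) 1.0(2.41) + 0.7(1.00) + 0.7(2.53) + 0.75(2.57) = 2.41 + 0.70 + 1.77 + 1.93 = 6.81
5) 1.0(2.41) = 2.41
The largest value is 6.81 kip/ft from combination 4.

Combination 4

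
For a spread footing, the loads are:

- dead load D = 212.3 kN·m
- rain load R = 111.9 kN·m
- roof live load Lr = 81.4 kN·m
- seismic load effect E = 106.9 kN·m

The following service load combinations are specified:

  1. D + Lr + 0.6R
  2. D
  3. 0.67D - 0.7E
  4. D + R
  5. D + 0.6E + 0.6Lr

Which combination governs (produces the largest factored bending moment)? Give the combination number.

1. 1.0(212.3) + 1.0(81.4) + 0.6(111.9) = 212.3 + 81.4 + 67.1 = 360.8
2. 1.0(212.3) = 212.3
3. 0.67(212.3) - 0.7(106.9) = 142.2 - 74.8 = 67.4
4. 1.0(212.3) + 1.0(111.9) = 212.3 + 111.9 = 324.2
5. 1.0(212.3) + 0.6(106.9) + 0.6(81.4) = 325.3
The largest value is 360.8 kN·m from combination 1.

Combination 1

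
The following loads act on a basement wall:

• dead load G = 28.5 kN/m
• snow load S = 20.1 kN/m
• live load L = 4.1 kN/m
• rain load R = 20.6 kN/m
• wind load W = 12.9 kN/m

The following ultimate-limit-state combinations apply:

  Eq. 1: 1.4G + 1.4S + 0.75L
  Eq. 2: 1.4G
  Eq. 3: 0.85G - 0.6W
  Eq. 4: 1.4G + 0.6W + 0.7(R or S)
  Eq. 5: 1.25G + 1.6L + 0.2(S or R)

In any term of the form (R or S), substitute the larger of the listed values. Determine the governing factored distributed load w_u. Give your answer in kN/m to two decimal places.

71.12 kN/m

(R or S) → R = 20.6 kN/m; (S or R) → R = 20.6 kN/m.
Eq. 1: 1.4(28.5) + 1.4(20.1) + 0.75(4.1) = 39.90 + 28.14 + 3.08 = 71.12
Eq. 2: 1.4(28.5) = 39.90
Eq. 3: 0.85(28.5) - 0.6(12.9) = 24.23 - 7.74 = 16.49
Eq. 4: 1.4(28.5) + 0.6(12.9) + 0.7(20.6) = 39.90 + 7.74 + 14.42 = 62.06
Eq. 5: 1.25(28.5) + 1.6(4.1) + 0.2(20.6) = 35.63 + 6.56 + 4.12 = 46.31
Maximum is from combination 1.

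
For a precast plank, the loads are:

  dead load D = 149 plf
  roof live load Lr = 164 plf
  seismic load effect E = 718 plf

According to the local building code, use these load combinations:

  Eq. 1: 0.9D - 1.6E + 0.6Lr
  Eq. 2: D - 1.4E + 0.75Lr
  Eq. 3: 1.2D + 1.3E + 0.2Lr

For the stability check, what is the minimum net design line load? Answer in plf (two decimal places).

Eq. 1: 0.9(149) - 1.6(718) + 0.6(164) = -916.30
Eq. 2: 1.0(149) - 1.4(718) + 0.75(164) = -733.20
Eq. 3: 1.2(149) + 1.3(718) + 0.2(164) = 1145.00
Combination 1 gives the minimum: -916.30 plf.

-916.30 plf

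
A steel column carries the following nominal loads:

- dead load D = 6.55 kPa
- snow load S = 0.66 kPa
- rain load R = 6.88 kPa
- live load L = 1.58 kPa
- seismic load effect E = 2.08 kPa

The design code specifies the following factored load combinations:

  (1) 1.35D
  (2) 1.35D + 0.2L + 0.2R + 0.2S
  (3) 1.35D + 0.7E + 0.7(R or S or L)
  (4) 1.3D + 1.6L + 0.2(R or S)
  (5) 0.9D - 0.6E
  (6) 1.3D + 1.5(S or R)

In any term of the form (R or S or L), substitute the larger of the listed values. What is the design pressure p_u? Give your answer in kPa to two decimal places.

(R or S or L) → R = 6.88 kPa; (R or S) → R = 6.88 kPa; (S or R) → R = 6.88 kPa.
(1) 1.35(6.55) = 8.84
(2) 1.35(6.55) + 0.2(1.58) + 0.2(6.88) + 0.2(0.66) = 8.84 + 0.32 + 1.38 + 0.13 = 10.67
(3) 1.35(6.55) + 0.7(2.08) + 0.7(6.88) = 15.11
(4) 1.3(6.55) + 1.6(1.58) + 0.2(6.88) = 12.42
(5) 0.9(6.55) - 0.6(2.08) = 5.90 - 1.25 = 4.65
(6) 1.3(6.55) + 1.5(6.88) = 8.52 + 10.32 = 18.84
Combination 6 governs: p_u = 18.84 kPa.

18.84 kPa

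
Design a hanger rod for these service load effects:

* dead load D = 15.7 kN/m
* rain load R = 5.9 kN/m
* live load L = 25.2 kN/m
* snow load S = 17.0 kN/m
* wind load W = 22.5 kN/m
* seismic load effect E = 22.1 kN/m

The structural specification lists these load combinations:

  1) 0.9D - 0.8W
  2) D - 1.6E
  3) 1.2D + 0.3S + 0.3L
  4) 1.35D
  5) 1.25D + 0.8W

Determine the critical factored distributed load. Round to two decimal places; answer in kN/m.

1) 0.9(15.7) - 0.8(22.5) = -3.87
2) 1.0(15.7) - 1.6(22.1) = -19.66
3) 1.2(15.7) + 0.3(17.0) + 0.3(25.2) = 31.50
4) 1.35(15.7) = 21.20
5) 1.25(15.7) + 0.8(22.5) = 37.63
Maximum is from combination 5.

37.63 kN/m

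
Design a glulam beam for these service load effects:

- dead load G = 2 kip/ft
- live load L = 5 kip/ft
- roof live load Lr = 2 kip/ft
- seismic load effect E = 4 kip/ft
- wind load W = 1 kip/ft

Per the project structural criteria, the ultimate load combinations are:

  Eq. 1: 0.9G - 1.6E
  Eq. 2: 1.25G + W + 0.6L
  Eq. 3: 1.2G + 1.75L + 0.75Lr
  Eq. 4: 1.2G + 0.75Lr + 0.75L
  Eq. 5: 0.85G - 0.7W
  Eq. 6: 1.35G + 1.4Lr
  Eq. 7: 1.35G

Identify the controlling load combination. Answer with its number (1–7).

Combination 3

Eq. 1: 0.9(2) - 1.6(4) = 1.80 - 6.40 = -4.60
Eq. 2: 1.25(2) + 1.0(1) + 0.6(5) = 2.50 + 1.00 + 3.00 = 6.50
Eq. 3: 1.2(2) + 1.75(5) + 0.75(2) = 2.40 + 8.75 + 1.50 = 12.65
Eq. 4: 1.2(2) + 0.75(2) + 0.75(5) = 2.40 + 1.50 + 3.75 = 7.65
Eq. 5: 0.85(2) - 0.7(1) = 1.70 - 0.70 = 1.00
Eq. 6: 1.35(2) + 1.4(2) = 2.70 + 2.80 = 5.50
Eq. 7: 1.35(2) = 2.70
The largest value is 12.65 kip/ft from combination 3.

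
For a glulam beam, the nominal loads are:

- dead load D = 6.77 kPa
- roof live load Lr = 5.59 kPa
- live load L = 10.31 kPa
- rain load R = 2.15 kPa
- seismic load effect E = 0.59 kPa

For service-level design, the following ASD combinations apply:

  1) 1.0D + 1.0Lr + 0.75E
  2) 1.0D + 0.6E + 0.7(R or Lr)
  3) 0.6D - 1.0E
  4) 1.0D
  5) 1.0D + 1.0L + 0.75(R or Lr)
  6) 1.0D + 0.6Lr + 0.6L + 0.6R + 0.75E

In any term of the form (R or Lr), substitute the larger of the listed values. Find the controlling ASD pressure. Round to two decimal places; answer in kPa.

21.27 kPa

(R or Lr) → Lr = 5.59 kPa.
1) 1.0(6.77) + 1.0(5.59) + 0.75(0.59) = 12.80
2) 1.0(6.77) + 0.6(0.59) + 0.7(5.59) = 11.04
3) 0.6(6.77) - 1.0(0.59) = 3.47
4) 1.0(6.77) = 6.77
5) 1.0(6.77) + 1.0(10.31) + 0.75(5.59) = 21.27
6) 1.0(6.77) + 0.6(5.59) + 0.6(10.31) + 0.6(2.15) + 0.75(0.59) = 18.04
Maximum is from combination 5.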